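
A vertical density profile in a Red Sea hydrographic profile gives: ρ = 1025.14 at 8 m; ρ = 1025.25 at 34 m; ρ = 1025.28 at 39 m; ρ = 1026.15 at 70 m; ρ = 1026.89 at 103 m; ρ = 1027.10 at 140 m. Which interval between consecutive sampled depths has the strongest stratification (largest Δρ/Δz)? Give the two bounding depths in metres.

39–70 m

Compute the density gradient over each adjacent pair:
  8–34 m: Δρ/Δz = 0.11/26 = 4.2 × 10⁻³ kg m⁻⁴
  34–39 m: Δρ/Δz = 0.03/5 = 6.0 × 10⁻³ kg m⁻⁴
  39–70 m: Δρ/Δz = 0.87/31 = 0.028 kg m⁻⁴
  70–103 m: Δρ/Δz = 0.74/33 = 0.022 kg m⁻⁴
  103–140 m: Δρ/Δz = 0.21/37 = 5.7 × 10⁻³ kg m⁻⁴
The largest gradient is in the 39–70 m interval — the pycnocline.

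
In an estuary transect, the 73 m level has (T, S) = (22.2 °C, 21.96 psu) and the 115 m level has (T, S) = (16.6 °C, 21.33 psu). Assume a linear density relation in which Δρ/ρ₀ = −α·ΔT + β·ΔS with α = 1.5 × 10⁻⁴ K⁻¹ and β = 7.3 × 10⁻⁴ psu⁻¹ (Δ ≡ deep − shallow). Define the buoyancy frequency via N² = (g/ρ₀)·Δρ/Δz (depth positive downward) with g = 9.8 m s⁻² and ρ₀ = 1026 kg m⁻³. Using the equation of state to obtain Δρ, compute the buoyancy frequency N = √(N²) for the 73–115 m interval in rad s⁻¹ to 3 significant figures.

ΔT = -5.6 K, ΔS = -0.63 psu (deep − shallow).
Δρ/ρ₀ = −αΔT + βΔS = 8.40 × 10⁻⁴ − 4.599 × 10⁻⁴ = 3.801 × 10⁻⁴, so Δρ ≈ 0.3900 kg m⁻³.
N² = (g/ρ₀)·Δρ/Δz = g·(Δρ/ρ₀)/Δz = 9.8 × 3.801 × 10⁻⁴ / 42 = 8.8690 × 10⁻⁵ s⁻².
N = √(8.8690 × 10⁻⁵) = 9.4175 × 10⁻³ rad s⁻¹ ≈ 9.42 × 10⁻³ rad s⁻¹.

9.42 × 10⁻³ rad s⁻¹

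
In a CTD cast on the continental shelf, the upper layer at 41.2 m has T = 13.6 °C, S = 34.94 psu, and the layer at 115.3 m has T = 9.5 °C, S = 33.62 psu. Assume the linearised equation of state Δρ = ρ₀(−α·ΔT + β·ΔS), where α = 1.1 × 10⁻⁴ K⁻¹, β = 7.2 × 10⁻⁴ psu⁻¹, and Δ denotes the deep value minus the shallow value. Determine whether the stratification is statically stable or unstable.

unstable

ΔT = 9.5 − 13.6 = -4.1 K and ΔS = 33.62 − 34.94 = -1.32 psu (deep − shallow).
−αΔT = 4.51 × 10⁻⁴; βΔS = -9.504 × 10⁻⁴; sum Δρ/ρ₀ = -4.994 × 10⁻⁴.
Δρ/ρ₀ < 0, so Δρ < 0: deeper water is lighter → statically unstable; the column would overturn.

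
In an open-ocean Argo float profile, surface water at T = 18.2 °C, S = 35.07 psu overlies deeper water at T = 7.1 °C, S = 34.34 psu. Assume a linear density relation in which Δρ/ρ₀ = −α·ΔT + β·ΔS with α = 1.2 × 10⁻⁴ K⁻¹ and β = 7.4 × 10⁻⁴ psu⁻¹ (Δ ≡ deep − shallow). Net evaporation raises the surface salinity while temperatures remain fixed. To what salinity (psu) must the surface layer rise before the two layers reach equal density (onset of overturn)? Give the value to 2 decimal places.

Neutral buoyancy requires −α(T_deep − T_surf) + β(S_deep − S_surf′) = 0.
S_surf′ = S_deep − (α/β)·ΔT = 34.34 − (1.2 × 10⁻⁴/7.4 × 10⁻⁴)·(-11.1) = 36.1400 psu.
Increase required: 36.1400 − 35.07 = 1.0700 psu.

36.14 psu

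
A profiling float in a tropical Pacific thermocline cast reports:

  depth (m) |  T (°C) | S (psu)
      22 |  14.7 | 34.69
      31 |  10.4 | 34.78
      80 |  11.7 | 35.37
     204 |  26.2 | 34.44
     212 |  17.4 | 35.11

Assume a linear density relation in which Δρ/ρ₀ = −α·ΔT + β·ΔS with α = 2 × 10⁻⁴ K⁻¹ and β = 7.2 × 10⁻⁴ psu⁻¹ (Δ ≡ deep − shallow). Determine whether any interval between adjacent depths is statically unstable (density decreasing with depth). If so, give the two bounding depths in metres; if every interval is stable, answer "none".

Evaluate Δρ/ρ₀ = −αΔT + βΔS across each adjacent pair:
  22–31 m: −αΔT+βΔS = −(2 × 10⁻⁴)(-4.3)+(7.2 × 10⁻⁴)(+0.09) = 9.2 × 10⁻⁴ → stable
  31–80 m: −αΔT+βΔS = −(2 × 10⁻⁴)(+1.3)+(7.2 × 10⁻⁴)(+0.59) = 1.6 × 10⁻⁴ → stable
  80–204 m: −αΔT+βΔS = −(2 × 10⁻⁴)(+14.5)+(7.2 × 10⁻⁴)(-0.93) = -3.6 × 10⁻³ → UNSTABLE
  204–212 m: −αΔT+βΔS = −(2 × 10⁻⁴)(-8.8)+(7.2 × 10⁻⁴)(+0.67) = 2.2 × 10⁻³ → stable
The 80–204 m interval has Δρ < 0: lighter water underlies denser water.

80–204 m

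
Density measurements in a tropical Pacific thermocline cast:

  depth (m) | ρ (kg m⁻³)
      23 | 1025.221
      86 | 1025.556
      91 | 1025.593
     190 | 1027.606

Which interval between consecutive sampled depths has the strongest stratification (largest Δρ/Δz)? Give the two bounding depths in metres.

Compute the density gradient over each adjacent pair:
  23–86 m: Δρ/Δz = 0.335/63 = 5.3 × 10⁻³ kg m⁻⁴
  86–91 m: Δρ/Δz = 0.037/5 = 7.4 × 10⁻³ kg m⁻⁴
  91–190 m: Δρ/Δz = 2.013/99 = 0.020 kg m⁻⁴
The largest gradient is in the 91–190 m interval — the pycnocline.

91–190 m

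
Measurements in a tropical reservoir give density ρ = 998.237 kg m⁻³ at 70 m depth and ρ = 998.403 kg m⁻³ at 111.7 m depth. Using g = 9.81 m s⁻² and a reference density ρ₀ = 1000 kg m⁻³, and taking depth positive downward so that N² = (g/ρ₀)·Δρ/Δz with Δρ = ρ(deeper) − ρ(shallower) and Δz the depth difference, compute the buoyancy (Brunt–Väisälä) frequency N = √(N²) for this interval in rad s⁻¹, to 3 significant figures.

6.25 × 10⁻³ rad s⁻¹

Δρ = 998.403 − 998.237 = 0.166 kg m⁻³ over Δz = 111.7 − 70 = 41.7 m.
N² = (9.81/1000) × (0.166/41.7) = 3.9052 × 10⁻⁵ s⁻².
N = √(3.9052 × 10⁻⁵) = 6.2492 × 10⁻³ rad s⁻¹ ≈ 6.25 × 10⁻³ rad s⁻¹.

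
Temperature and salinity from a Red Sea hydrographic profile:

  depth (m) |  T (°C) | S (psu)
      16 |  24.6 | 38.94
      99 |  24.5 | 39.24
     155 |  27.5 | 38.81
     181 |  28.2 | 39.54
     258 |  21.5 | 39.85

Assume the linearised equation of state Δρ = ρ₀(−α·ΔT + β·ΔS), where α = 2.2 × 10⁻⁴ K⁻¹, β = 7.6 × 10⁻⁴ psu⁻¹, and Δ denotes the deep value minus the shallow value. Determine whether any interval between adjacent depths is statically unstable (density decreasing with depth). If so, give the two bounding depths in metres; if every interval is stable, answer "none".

Evaluate Δρ/ρ₀ = −αΔT + βΔS across each adjacent pair:
  16–99 m: −αΔT+βΔS = −(2.2 × 10⁻⁴)(-0.1)+(7.6 × 10⁻⁴)(+0.30) = 2.5 × 10⁻⁴ → stable
  99–155 m: −αΔT+βΔS = −(2.2 × 10⁻⁴)(+3.0)+(7.6 × 10⁻⁴)(-0.43) = -9.9 × 10⁻⁴ → UNSTABLE
  155–181 m: −αΔT+βΔS = −(2.2 × 10⁻⁴)(+0.7)+(7.6 × 10⁻⁴)(+0.73) = 4.0 × 10⁻⁴ → stable
  181–258 m: −αΔT+βΔS = −(2.2 × 10⁻⁴)(-6.7)+(7.6 × 10⁻⁴)(+0.31) = 1.7 × 10⁻³ → stable
The 99–155 m interval has Δρ < 0: lighter water underlies denser water.

99–155 m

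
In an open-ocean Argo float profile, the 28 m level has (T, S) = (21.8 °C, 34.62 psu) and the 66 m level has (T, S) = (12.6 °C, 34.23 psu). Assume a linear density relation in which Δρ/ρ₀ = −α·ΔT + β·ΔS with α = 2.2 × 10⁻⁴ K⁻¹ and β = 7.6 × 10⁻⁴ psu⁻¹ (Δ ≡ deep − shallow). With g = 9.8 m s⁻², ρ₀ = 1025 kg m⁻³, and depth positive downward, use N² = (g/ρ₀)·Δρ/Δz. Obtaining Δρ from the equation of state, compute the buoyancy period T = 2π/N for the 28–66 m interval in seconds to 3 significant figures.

ΔT = -9.2 K, ΔS = -0.39 psu (deep − shallow).
Δρ/ρ₀ = −αΔT + βΔS = 2.024 × 10⁻³ − 2.964 × 10⁻⁴ = 1.7276 × 10⁻³, so Δρ ≈ 1.771 kg m⁻³.
N² = (g/ρ₀)·Δρ/Δz = g·(Δρ/ρ₀)/Δz = 9.8 × 1.7276 × 10⁻³ / 38 = 4.4554 × 10⁻⁴ s⁻².
N = √(4.4554 × 10⁻⁴) = 0.021108 rad s⁻¹ → T = 2π/N = 297.67 s ≈ 298 s.

298 s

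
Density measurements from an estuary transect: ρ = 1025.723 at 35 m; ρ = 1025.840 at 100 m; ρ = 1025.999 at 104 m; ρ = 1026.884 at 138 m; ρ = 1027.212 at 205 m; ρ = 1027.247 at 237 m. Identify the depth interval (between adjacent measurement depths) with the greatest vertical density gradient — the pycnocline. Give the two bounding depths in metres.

100–104 m

Compute the density gradient over each adjacent pair:
  35–100 m: Δρ/Δz = 0.117/65 = 1.8 × 10⁻³ kg m⁻⁴
  100–104 m: Δρ/Δz = 0.159/4 = 0.040 kg m⁻⁴
  104–138 m: Δρ/Δz = 0.885/34 = 0.026 kg m⁻⁴
  138–205 m: Δρ/Δz = 0.328/67 = 4.9 × 10⁻³ kg m⁻⁴
  205–237 m: Δρ/Δz = 0.035/32 = 1.1 × 10⁻³ kg m⁻⁴
The largest gradient is in the 100–104 m interval — the pycnocline.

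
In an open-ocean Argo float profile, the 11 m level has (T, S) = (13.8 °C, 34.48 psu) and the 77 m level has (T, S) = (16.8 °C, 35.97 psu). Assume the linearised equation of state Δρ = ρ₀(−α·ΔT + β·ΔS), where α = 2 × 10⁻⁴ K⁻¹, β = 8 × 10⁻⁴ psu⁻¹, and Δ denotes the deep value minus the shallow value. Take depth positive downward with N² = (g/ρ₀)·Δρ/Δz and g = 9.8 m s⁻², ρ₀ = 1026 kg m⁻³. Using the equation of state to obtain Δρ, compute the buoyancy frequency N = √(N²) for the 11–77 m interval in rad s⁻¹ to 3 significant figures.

ΔT = +3.0 K, ΔS = +1.49 psu (deep − shallow).
Δρ/ρ₀ = −αΔT + βΔS = -6.00 × 10⁻⁴ + 1.192 × 10⁻³ = 5.92 × 10⁻⁴, so Δρ ≈ 0.6074 kg m⁻³.
N² = (g/ρ₀)·Δρ/Δz = g·(Δρ/ρ₀)/Δz = 9.8 × 5.92 × 10⁻⁴ / 66 = 8.7903 × 10⁻⁵ s⁻².
N = √(8.7903 × 10⁻⁵) = 9.3757 × 10⁻³ rad s⁻¹ ≈ 9.38 × 10⁻³ rad s⁻¹.

9.38 × 10⁻³ rad s⁻¹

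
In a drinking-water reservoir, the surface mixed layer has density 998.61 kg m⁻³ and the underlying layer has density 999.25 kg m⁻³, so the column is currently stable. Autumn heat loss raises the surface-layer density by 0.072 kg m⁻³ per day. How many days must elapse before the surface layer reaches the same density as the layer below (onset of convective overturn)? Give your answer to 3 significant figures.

Density deficit of the surface layer: 999.25 − 998.61 = 0.64 kg m⁻³.
Required change = 0.64 / 0.072 = 8.89 days.

8.89 days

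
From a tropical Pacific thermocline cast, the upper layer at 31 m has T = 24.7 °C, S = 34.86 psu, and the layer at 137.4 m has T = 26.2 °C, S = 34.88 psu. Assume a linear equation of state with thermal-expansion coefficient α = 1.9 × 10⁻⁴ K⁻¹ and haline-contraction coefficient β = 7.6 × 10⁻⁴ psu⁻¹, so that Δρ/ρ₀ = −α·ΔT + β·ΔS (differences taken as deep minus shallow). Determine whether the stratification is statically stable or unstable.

ΔT = 26.2 − 24.7 = +1.5 K and ΔS = 34.88 − 34.86 = +0.02 psu (deep − shallow).
−αΔT = -2.85 × 10⁻⁴; βΔS = 1.52 × 10⁻⁵; sum Δρ/ρ₀ = -2.698 × 10⁻⁴.
Δρ/ρ₀ < 0, so Δρ < 0: deeper water is lighter → statically unstable; the column would overturn.

unstable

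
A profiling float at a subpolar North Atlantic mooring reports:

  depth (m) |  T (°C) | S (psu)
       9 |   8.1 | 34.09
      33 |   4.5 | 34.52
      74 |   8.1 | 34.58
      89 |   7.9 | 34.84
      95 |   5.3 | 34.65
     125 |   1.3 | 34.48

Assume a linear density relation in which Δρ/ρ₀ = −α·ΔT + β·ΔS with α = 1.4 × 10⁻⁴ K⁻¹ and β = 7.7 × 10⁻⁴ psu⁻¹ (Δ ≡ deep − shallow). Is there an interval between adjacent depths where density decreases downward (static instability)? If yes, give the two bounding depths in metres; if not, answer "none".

33–74 m

Evaluate Δρ/ρ₀ = −αΔT + βΔS across each adjacent pair:
  9–33 m: −αΔT+βΔS = −(1.4 × 10⁻⁴)(-3.6)+(7.7 × 10⁻⁴)(+0.43) = 8.4 × 10⁻⁴ → stable
  33–74 m: −αΔT+βΔS = −(1.4 × 10⁻⁴)(+3.6)+(7.7 × 10⁻⁴)(+0.06) = -4.6 × 10⁻⁴ → UNSTABLE
  74–89 m: −αΔT+βΔS = −(1.4 × 10⁻⁴)(-0.2)+(7.7 × 10⁻⁴)(+0.26) = 2.3 × 10⁻⁴ → stable
  89–95 m: −αΔT+βΔS = −(1.4 × 10⁻⁴)(-2.6)+(7.7 × 10⁻⁴)(-0.19) = 2.2 × 10⁻⁴ → stable
  95–125 m: −αΔT+βΔS = −(1.4 × 10⁻⁴)(-4.0)+(7.7 × 10⁻⁴)(-0.17) = 4.3 × 10⁻⁴ → stable
The 33–74 m interval has Δρ < 0: lighter water underlies denser water.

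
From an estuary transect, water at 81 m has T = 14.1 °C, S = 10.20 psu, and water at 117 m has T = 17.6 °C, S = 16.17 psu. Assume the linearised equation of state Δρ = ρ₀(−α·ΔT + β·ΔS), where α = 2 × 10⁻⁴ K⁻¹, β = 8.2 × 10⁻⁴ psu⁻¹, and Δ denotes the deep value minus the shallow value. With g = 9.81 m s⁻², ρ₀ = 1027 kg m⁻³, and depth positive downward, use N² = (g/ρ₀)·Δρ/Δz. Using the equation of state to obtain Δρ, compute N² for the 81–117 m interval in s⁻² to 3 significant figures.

1.14 × 10⁻³ s⁻²

ΔT = +3.5 K, ΔS = +5.97 psu (deep − shallow).
Δρ/ρ₀ = −αΔT + βΔS = -7.00 × 10⁻⁴ + 4.8954 × 10⁻³ = 4.1954 × 10⁻³, so Δρ ≈ 4.309 kg m⁻³.
N² = (g/ρ₀)·Δρ/Δz = g·(Δρ/ρ₀)/Δz = 9.81 × 4.1954 × 10⁻³ / 36 = 1.1432 × 10⁻³ s⁻² ≈ 1.14 × 10⁻³ s⁻².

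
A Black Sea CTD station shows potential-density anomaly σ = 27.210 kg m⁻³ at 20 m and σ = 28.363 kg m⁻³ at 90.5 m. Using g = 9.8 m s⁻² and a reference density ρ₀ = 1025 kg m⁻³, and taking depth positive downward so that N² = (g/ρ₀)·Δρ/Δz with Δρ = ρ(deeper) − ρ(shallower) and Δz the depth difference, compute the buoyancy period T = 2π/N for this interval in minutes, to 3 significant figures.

Δρ = 1028.363 − 1027.210 = 1.153 kg m⁻³ over Δz = 90.5 − 20 = 70.5 m.
N² = (9.8/1025) × (1.153/70.5) = 1.5637 × 10⁻⁴ s⁻².
N = √(1.5637 × 10⁻⁴) = 0.012505 rad s⁻¹, so T = 2π/N = 502.45 s = 8.3742 min ≈ 8.37 min.

8.37 min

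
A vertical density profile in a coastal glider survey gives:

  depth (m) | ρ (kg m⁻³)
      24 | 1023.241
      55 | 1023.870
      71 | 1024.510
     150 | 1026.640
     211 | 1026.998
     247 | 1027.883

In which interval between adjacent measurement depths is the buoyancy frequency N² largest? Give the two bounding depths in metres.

Compute the density gradient over each adjacent pair:
  24–55 m: Δρ/Δz = 0.629/31 = 0.020 kg m⁻⁴
  55–71 m: Δρ/Δz = 0.640/16 = 0.040 kg m⁻⁴
  71–150 m: Δρ/Δz = 2.130/79 = 0.027 kg m⁻⁴
  150–211 m: Δρ/Δz = 0.358/61 = 5.9 × 10⁻³ kg m⁻⁴
  211–247 m: Δρ/Δz = 0.885/36 = 0.025 kg m⁻⁴
The largest gradient is in the 55–71 m interval — the pycnocline.

55–71 m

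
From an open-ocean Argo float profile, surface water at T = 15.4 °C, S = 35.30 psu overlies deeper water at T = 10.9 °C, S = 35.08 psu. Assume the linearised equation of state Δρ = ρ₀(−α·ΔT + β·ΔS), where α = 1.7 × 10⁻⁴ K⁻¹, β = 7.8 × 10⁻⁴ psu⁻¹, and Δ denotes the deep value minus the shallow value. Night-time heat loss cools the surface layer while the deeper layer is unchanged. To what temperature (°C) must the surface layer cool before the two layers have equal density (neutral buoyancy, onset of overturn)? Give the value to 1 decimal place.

11.9 °C

Neutral buoyancy requires Δρ = 0, i.e. −α(T_deep − T_surf′) + β(S_deep − S_surf) = 0.
T_surf′ = T_deep − (β/α)·ΔS = 10.9 − (7.8 × 10⁻⁴/1.7 × 10⁻⁴)·(-0.22) = 11.909 °C.
Cooling required: 15.4 − (11.909) = 3.491 °C.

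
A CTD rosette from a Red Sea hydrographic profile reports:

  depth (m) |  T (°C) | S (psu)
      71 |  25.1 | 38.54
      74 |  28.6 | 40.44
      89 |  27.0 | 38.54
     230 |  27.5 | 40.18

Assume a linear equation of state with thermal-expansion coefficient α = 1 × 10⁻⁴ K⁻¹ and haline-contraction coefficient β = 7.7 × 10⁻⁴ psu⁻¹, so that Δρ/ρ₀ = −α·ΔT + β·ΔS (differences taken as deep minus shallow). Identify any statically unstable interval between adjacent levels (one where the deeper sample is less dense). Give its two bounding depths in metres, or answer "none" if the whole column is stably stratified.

Evaluate Δρ/ρ₀ = −αΔT + βΔS across each adjacent pair:
  71–74 m: −αΔT+βΔS = −(1 × 10⁻⁴)(+3.5)+(7.7 × 10⁻⁴)(+1.90) = 1.1 × 10⁻³ → stable
  74–89 m: −αΔT+βΔS = −(1 × 10⁻⁴)(-1.6)+(7.7 × 10⁻⁴)(-1.90) = -1.3 × 10⁻³ → UNSTABLE
  89–230 m: −αΔT+βΔS = −(1 × 10⁻⁴)(+0.5)+(7.7 × 10⁻⁴)(+1.64) = 1.2 × 10⁻³ → stable
The 74–89 m interval has Δρ < 0: lighter water underlies denser water.

74–89 m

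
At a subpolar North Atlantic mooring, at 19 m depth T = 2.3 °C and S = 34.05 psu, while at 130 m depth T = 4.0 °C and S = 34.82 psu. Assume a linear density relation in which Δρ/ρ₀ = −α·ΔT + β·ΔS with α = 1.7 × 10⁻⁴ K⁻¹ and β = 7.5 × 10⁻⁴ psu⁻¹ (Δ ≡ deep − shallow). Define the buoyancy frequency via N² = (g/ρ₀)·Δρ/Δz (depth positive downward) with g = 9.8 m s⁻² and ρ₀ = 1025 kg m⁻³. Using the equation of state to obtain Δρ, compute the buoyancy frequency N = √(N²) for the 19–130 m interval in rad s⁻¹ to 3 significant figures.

ΔT = +1.7 K, ΔS = +0.77 psu (deep − shallow).
Δρ/ρ₀ = −αΔT + βΔS = -2.89 × 10⁻⁴ + 5.775 × 10⁻⁴ = 2.885 × 10⁻⁴, so Δρ ≈ 0.2957 kg m⁻³.
N² = (g/ρ₀)·Δρ/Δz = g·(Δρ/ρ₀)/Δz = 9.8 × 2.885 × 10⁻⁴ / 111 = 2.5471 × 10⁻⁵ s⁻².
N = √(2.5471 × 10⁻⁵) = 5.0469 × 10⁻³ rad s⁻¹ ≈ 5.05 × 10⁻³ rad s⁻¹.

5.05 × 10⁻³ rad s⁻¹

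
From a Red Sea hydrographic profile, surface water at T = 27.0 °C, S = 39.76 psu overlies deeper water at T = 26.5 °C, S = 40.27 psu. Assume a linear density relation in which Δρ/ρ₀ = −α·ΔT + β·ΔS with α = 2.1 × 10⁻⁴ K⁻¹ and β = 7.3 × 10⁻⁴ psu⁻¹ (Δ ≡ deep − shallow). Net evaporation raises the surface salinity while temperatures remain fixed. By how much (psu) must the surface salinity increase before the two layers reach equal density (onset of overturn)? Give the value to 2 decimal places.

0.65 psu

Neutral buoyancy requires −α(T_deep − T_surf) + β(S_deep − S_surf′) = 0.
S_surf′ = S_deep − (α/β)·ΔT = 40.27 − (2.1 × 10⁻⁴/7.3 × 10⁻⁴)·(-0.5) = 40.4138 psu.
Increase required: 40.4138 − 39.76 = 0.6538 psu.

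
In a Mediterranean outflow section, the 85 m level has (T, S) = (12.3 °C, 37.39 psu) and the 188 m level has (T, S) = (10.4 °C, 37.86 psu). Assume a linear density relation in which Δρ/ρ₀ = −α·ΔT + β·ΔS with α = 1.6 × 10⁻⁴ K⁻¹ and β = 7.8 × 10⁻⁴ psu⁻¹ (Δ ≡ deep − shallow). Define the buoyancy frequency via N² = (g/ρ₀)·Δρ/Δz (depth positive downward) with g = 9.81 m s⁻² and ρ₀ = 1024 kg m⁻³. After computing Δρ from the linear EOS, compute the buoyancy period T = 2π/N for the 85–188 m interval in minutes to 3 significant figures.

13.1 min

ΔT = -1.9 K, ΔS = +0.47 psu (deep − shallow).
Δρ/ρ₀ = −αΔT + βΔS = 3.04 × 10⁻⁴ + 3.666 × 10⁻⁴ = 6.706 × 10⁻⁴, so Δρ ≈ 0.6867 kg m⁻³.
N² = (g/ρ₀)·Δρ/Δz = g·(Δρ/ρ₀)/Δz = 9.81 × 6.706 × 10⁻⁴ / 103 = 6.3870 × 10⁻⁵ s⁻².
N = √(6.3870 × 10⁻⁵) = 7.9919 × 10⁻³ rad s⁻¹ → T = 2π/N = 786.19 s = 13.103 min ≈ 13.1 min.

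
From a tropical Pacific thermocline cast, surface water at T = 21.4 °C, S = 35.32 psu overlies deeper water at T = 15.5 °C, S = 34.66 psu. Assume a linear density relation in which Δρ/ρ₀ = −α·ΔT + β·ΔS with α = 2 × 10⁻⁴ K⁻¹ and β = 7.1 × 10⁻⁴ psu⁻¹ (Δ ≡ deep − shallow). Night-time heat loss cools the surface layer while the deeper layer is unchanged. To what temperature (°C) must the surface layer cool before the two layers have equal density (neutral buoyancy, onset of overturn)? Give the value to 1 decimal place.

17.8 °C

Neutral buoyancy requires Δρ = 0, i.e. −α(T_deep − T_surf′) + β(S_deep − S_surf) = 0.
T_surf′ = T_deep − (β/α)·ΔS = 15.5 − (7.1 × 10⁻⁴/2 × 10⁻⁴)·(-0.66) = 17.843 °C.
Cooling required: 21.4 − (17.843) = 3.557 °C.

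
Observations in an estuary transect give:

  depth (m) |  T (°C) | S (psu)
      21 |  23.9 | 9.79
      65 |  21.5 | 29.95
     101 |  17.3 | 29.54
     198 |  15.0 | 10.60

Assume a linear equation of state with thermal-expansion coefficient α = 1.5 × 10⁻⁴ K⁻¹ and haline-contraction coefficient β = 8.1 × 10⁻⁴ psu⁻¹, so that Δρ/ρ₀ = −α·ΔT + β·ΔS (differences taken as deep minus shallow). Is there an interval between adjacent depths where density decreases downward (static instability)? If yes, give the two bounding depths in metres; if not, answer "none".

Evaluate Δρ/ρ₀ = −αΔT + βΔS across each adjacent pair:
  21–65 m: −αΔT+βΔS = −(1.5 × 10⁻⁴)(-2.4)+(8.1 × 10⁻⁴)(+20.16) = 0.017 → stable
  65–101 m: −αΔT+βΔS = −(1.5 × 10⁻⁴)(-4.2)+(8.1 × 10⁻⁴)(-0.41) = 3.0 × 10⁻⁴ → stable
  101–198 m: −αΔT+βΔS = −(1.5 × 10⁻⁴)(-2.3)+(8.1 × 10⁻⁴)(-18.94) = -0.015 → UNSTABLE
The 101–198 m interval has Δρ < 0: lighter water underlies denser water.

101–198 m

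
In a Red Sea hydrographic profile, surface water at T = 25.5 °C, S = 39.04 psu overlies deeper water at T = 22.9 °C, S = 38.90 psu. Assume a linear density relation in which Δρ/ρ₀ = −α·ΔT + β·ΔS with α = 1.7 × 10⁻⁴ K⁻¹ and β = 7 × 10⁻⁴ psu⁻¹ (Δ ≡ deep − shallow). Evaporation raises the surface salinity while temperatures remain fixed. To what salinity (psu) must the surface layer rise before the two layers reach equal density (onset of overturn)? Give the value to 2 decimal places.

39.53 psu

Neutral buoyancy requires −α(T_deep − T_surf) + β(S_deep − S_surf′) = 0.
S_surf′ = S_deep − (α/β)·ΔT = 38.90 − (1.7 × 10⁻⁴/7 × 10⁻⁴)·(-2.6) = 39.5314 psu.
Increase required: 39.5314 − 39.04 = 0.4914 psu.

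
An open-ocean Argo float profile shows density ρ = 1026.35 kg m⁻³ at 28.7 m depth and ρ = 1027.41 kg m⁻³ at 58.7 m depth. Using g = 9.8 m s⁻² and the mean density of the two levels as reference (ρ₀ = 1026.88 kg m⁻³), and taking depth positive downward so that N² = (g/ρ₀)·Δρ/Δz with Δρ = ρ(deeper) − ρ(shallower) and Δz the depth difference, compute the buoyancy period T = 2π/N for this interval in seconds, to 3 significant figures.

342 s

Δρ = 1027.41 − 1026.35 = 1.06 kg m⁻³ over Δz = 58.7 − 28.7 = 30 m.
N² = (9.8/1026.88) × (1.06/30) = 3.3720 × 10⁻⁴ s⁻².
N = √(3.3720 × 10⁻⁴) = 0.018363 rad s⁻¹, so T = 2π/N = 342.17 s ≈ 342 s.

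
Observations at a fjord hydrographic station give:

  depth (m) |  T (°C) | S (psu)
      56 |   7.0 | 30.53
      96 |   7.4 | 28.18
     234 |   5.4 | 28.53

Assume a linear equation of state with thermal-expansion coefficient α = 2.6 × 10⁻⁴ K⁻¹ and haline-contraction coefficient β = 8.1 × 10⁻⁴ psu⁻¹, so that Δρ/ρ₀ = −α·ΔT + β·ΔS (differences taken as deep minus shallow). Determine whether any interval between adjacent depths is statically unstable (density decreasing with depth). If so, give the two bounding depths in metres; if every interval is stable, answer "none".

56–96 m

Evaluate Δρ/ρ₀ = −αΔT + βΔS across each adjacent pair:
  56–96 m: −αΔT+βΔS = −(2.6 × 10⁻⁴)(+0.4)+(8.1 × 10⁻⁴)(-2.35) = -2.0 × 10⁻³ → UNSTABLE
  96–234 m: −αΔT+βΔS = −(2.6 × 10⁻⁴)(-2.0)+(8.1 × 10⁻⁴)(+0.35) = 8.0 × 10⁻⁴ → stable
The 56–96 m interval has Δρ < 0: lighter water underlies denser water.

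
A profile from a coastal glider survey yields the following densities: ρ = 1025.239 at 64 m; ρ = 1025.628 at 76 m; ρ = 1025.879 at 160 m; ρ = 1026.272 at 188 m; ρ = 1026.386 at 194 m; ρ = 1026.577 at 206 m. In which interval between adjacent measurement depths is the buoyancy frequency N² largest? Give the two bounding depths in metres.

Compute the density gradient over each adjacent pair:
  64–76 m: Δρ/Δz = 0.389/12 = 0.032 kg m⁻⁴
  76–160 m: Δρ/Δz = 0.251/84 = 3.0 × 10⁻³ kg m⁻⁴
  160–188 m: Δρ/Δz = 0.393/28 = 0.014 kg m⁻⁴
  188–194 m: Δρ/Δz = 0.114/6 = 0.019 kg m⁻⁴
  194–206 m: Δρ/Δz = 0.191/12 = 0.016 kg m⁻⁴
The largest gradient is in the 64–76 m interval — the pycnocline.

64–76 m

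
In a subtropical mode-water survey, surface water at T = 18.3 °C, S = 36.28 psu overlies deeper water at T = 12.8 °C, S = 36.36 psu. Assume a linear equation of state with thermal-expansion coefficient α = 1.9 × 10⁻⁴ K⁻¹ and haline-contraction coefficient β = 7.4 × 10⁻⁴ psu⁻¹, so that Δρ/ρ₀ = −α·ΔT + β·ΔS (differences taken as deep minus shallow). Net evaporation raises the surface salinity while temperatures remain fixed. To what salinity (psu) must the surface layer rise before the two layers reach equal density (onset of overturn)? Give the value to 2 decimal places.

37.77 psu

Neutral buoyancy requires −α(T_deep − T_surf) + β(S_deep − S_surf′) = 0.
S_surf′ = S_deep − (α/β)·ΔT = 36.36 − (1.9 × 10⁻⁴/7.4 × 10⁻⁴)·(-5.5) = 37.7722 psu.
Increase required: 37.7722 − 36.28 = 1.4922 psu.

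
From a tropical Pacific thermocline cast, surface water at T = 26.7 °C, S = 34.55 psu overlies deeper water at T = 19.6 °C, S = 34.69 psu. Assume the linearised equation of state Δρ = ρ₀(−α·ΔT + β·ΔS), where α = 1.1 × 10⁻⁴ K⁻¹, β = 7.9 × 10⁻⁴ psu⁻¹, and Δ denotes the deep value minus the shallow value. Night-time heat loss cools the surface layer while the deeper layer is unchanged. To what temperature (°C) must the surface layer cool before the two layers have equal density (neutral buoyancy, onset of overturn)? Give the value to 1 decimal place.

18.6 °C

Neutral buoyancy requires Δρ = 0, i.e. −α(T_deep − T_surf′) + β(S_deep − S_surf) = 0.
T_surf′ = T_deep − (β/α)·ΔS = 19.6 − (7.9 × 10⁻⁴/1.1 × 10⁻⁴)·(+0.14) = 18.595 °C.
Cooling required: 26.7 − (18.595) = 8.105 °C.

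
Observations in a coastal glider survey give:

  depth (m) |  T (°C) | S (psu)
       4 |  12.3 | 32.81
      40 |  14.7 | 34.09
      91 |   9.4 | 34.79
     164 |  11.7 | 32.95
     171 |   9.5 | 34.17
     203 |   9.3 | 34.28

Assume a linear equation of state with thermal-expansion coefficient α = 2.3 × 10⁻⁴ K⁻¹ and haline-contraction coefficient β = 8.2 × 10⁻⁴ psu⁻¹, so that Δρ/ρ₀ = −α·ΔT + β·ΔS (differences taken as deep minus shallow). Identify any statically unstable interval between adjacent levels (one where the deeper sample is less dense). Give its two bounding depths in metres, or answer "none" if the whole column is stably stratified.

Evaluate Δρ/ρ₀ = −αΔT + βΔS across each adjacent pair:
  4–40 m: −αΔT+βΔS = −(2.3 × 10⁻⁴)(+2.4)+(8.2 × 10⁻⁴)(+1.28) = 5.0 × 10⁻⁴ → stable
  40–91 m: −αΔT+βΔS = −(2.3 × 10⁻⁴)(-5.3)+(8.2 × 10⁻⁴)(+0.70) = 1.8 × 10⁻³ → stable
  91–164 m: −αΔT+βΔS = −(2.3 × 10⁻⁴)(+2.3)+(8.2 × 10⁻⁴)(-1.84) = -2.0 × 10⁻³ → UNSTABLE
  164–171 m: −αΔT+βΔS = −(2.3 × 10⁻⁴)(-2.2)+(8.2 × 10⁻⁴)(+1.22) = 1.5 × 10⁻³ → stable
  171–203 m: −αΔT+βΔS = −(2.3 × 10⁻⁴)(-0.2)+(8.2 × 10⁻⁴)(+0.11) = 1.4 × 10⁻⁴ → stable
The 91–164 m interval has Δρ < 0: lighter water underlies denser water.

91–164 m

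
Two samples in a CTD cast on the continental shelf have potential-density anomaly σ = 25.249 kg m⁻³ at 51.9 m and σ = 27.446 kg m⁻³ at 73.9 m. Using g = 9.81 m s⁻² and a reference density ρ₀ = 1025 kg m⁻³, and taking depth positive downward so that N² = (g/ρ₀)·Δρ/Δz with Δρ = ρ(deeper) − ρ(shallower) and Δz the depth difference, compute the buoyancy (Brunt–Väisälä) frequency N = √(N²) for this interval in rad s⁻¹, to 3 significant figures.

Δρ = 1027.446 − 1025.249 = 2.197 kg m⁻³ over Δz = 73.9 − 51.9 = 22 m.
N² = (9.81/1025) × (2.197/22) = 9.5577 × 10⁻⁴ s⁻².
N = √(9.5577 × 10⁻⁴) = 0.030916 rad s⁻¹ ≈ 0.0309 rad s⁻¹.

0.0309 rad s⁻¹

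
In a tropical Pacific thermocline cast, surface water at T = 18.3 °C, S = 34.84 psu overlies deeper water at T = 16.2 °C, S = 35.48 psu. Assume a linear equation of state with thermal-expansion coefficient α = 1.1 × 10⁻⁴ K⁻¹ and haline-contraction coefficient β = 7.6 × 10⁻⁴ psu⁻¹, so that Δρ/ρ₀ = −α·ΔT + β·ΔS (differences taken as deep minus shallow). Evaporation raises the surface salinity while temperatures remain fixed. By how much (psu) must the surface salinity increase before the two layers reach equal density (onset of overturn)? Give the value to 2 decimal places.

Neutral buoyancy requires −α(T_deep − T_surf) + β(S_deep − S_surf′) = 0.
S_surf′ = S_deep − (α/β)·ΔT = 35.48 − (1.1 × 10⁻⁴/7.6 × 10⁻⁴)·(-2.1) = 35.7839 psu.
Increase required: 35.7839 − 34.84 = 0.9439 psu.

0.94 psu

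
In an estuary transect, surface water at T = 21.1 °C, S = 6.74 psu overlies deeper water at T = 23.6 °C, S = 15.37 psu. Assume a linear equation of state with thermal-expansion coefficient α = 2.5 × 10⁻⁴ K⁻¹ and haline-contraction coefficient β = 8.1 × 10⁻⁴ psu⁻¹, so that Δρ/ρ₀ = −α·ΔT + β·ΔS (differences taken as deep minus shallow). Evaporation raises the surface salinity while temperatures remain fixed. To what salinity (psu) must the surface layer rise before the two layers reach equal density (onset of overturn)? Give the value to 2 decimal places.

Neutral buoyancy requires −α(T_deep − T_surf) + β(S_deep − S_surf′) = 0.
S_surf′ = S_deep − (α/β)·ΔT = 15.37 − (2.5 × 10⁻⁴/8.1 × 10⁻⁴)·(+2.5) = 14.5984 psu.
Increase required: 14.5984 − 6.74 = 7.8584 psu.

14.60 psu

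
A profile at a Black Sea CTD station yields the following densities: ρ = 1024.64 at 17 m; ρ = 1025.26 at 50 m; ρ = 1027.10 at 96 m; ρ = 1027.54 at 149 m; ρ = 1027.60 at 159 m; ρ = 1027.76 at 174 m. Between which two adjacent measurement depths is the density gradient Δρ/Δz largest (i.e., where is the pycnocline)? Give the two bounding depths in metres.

Compute the density gradient over each adjacent pair:
  17–50 m: Δρ/Δz = 0.62/33 = 0.019 kg m⁻⁴
  50–96 m: Δρ/Δz = 1.84/46 = 0.040 kg m⁻⁴
  96–149 m: Δρ/Δz = 0.44/53 = 8.3 × 10⁻³ kg m⁻⁴
  149–159 m: Δρ/Δz = 0.06/10 = 6.0 × 10⁻³ kg m⁻⁴
  159–174 m: Δρ/Δz = 0.16/15 = 0.011 kg m⁻⁴
The largest gradient is in the 50–96 m interval — the pycnocline.

50–96 m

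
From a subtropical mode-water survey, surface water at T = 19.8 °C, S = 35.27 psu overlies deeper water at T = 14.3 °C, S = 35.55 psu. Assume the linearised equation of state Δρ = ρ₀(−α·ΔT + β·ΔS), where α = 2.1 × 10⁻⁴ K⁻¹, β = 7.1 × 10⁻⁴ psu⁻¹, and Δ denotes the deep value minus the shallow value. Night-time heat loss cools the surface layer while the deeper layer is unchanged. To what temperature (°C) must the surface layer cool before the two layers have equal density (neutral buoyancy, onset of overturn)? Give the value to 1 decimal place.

Neutral buoyancy requires Δρ = 0, i.e. −α(T_deep − T_surf′) + β(S_deep − S_surf) = 0.
T_surf′ = T_deep − (β/α)·ΔS = 14.3 − (7.1 × 10⁻⁴/2.1 × 10⁻⁴)·(+0.28) = 13.353 °C.
Cooling required: 19.8 − (13.353) = 6.447 °C.

13.4 °C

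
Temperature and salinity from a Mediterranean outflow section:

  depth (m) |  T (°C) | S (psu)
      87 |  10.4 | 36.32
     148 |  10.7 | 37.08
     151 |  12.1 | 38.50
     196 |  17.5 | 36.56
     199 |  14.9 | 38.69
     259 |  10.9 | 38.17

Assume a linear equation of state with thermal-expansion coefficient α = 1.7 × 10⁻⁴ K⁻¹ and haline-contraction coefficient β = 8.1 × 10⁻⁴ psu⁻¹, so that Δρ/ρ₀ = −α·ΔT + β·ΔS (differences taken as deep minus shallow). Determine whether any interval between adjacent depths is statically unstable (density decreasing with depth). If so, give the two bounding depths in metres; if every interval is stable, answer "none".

Evaluate Δρ/ρ₀ = −αΔT + βΔS across each adjacent pair:
  87–148 m: −αΔT+βΔS = −(1.7 × 10⁻⁴)(+0.3)+(8.1 × 10⁻⁴)(+0.76) = 5.6 × 10⁻⁴ → stable
  148–151 m: −αΔT+βΔS = −(1.7 × 10⁻⁴)(+1.4)+(8.1 × 10⁻⁴)(+1.42) = 9.1 × 10⁻⁴ → stable
  151–196 m: −αΔT+βΔS = −(1.7 × 10⁻⁴)(+5.4)+(8.1 × 10⁻⁴)(-1.94) = -2.5 × 10⁻³ → UNSTABLE
  196–199 m: −αΔT+βΔS = −(1.7 × 10⁻⁴)(-2.6)+(8.1 × 10⁻⁴)(+2.13) = 2.2 × 10⁻³ → stable
  199–259 m: −αΔT+βΔS = −(1.7 × 10⁻⁴)(-4.0)+(8.1 × 10⁻⁴)(-0.52) = 2.6 × 10⁻⁴ → stable
The 151–196 m interval has Δρ < 0: lighter water underlies denser water.

151–196 m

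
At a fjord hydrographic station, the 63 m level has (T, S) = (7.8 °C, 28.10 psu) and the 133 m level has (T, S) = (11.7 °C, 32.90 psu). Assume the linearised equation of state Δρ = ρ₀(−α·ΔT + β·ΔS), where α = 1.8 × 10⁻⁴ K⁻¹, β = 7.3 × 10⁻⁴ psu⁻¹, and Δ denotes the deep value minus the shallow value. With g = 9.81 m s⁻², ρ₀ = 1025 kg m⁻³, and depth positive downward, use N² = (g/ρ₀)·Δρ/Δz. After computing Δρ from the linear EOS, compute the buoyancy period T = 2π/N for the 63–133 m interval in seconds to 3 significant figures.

317 s

ΔT = +3.9 K, ΔS = +4.80 psu (deep − shallow).
Δρ/ρ₀ = −αΔT + βΔS = -7.02 × 10⁻⁴ + 3.504 × 10⁻³ = 2.802 × 10⁻³, so Δρ ≈ 2.872 kg m⁻³.
N² = (g/ρ₀)·Δρ/Δz = g·(Δρ/ρ₀)/Δz = 9.81 × 2.802 × 10⁻³ / 70 = 3.9268 × 10⁻⁴ s⁻².
N = √(3.9268 × 10⁻⁴) = 0.019816 rad s⁻¹ → T = 2π/N = 317.08 s ≈ 317 s.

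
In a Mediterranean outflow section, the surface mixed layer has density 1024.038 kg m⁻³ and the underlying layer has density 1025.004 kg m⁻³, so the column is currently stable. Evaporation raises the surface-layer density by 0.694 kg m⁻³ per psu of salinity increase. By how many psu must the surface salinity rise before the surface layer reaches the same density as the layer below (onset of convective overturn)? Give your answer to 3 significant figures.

Density deficit of the surface layer: 1025.004 − 1024.038 = 0.966 kg m⁻³.
Required change = 0.966 / 0.694 = 1.39 psu.

1.39 psu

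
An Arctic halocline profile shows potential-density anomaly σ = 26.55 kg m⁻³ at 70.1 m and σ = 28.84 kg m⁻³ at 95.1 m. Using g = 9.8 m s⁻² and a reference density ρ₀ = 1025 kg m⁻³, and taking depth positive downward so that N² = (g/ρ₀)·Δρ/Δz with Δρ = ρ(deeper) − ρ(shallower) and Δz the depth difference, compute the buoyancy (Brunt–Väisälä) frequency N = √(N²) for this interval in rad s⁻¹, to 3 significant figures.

0.0296 rad s⁻¹

Δρ = 1028.84 − 1026.55 = 2.29 kg m⁻³ over Δz = 95.1 − 70.1 = 25 m.
N² = (9.8/1025) × (2.29/25) = 8.7579 × 10⁻⁴ s⁻².
N = √(8.7579 × 10⁻⁴) = 0.029594 rad s⁻¹ ≈ 0.0296 rad s⁻¹.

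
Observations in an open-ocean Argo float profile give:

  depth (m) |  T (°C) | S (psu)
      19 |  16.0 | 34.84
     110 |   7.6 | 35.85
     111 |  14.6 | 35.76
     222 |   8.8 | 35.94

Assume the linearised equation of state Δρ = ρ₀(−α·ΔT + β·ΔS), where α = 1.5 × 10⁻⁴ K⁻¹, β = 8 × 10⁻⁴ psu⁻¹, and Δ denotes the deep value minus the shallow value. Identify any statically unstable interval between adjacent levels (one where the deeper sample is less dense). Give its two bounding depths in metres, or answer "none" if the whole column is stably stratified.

Evaluate Δρ/ρ₀ = −αΔT + βΔS across each adjacent pair:
  19–110 m: −αΔT+βΔS = −(1.5 × 10⁻⁴)(-8.4)+(8 × 10⁻⁴)(+1.01) = 2.1 × 10⁻³ → stable
  110–111 m: −αΔT+βΔS = −(1.5 × 10⁻⁴)(+7.0)+(8 × 10⁻⁴)(-0.09) = -1.1 × 10⁻³ → UNSTABLE
  111–222 m: −αΔT+βΔS = −(1.5 × 10⁻⁴)(-5.8)+(8 × 10⁻⁴)(+0.18) = 1.0 × 10⁻³ → stable
The 110–111 m interval has Δρ < 0: lighter water underlies denser water.

110–111 m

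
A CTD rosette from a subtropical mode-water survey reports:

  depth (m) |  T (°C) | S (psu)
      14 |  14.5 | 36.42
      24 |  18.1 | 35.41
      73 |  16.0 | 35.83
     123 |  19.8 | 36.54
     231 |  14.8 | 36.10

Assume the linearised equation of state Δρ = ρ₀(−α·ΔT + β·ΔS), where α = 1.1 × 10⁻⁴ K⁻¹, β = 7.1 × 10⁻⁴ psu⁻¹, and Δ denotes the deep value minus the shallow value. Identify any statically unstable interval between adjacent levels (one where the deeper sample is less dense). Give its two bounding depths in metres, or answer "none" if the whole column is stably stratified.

Evaluate Δρ/ρ₀ = −αΔT + βΔS across each adjacent pair:
  14–24 m: −αΔT+βΔS = −(1.1 × 10⁻⁴)(+3.6)+(7.1 × 10⁻⁴)(-1.01) = -1.1 × 10⁻³ → UNSTABLE
  24–73 m: −αΔT+βΔS = −(1.1 × 10⁻⁴)(-2.1)+(7.1 × 10⁻⁴)(+0.42) = 5.3 × 10⁻⁴ → stable
  73–123 m: −αΔT+βΔS = −(1.1 × 10⁻⁴)(+3.8)+(7.1 × 10⁻⁴)(+0.71) = 8.6 × 10⁻⁵ → stable
  123–231 m: −αΔT+βΔS = −(1.1 × 10⁻⁴)(-5.0)+(7.1 × 10⁻⁴)(-0.44) = 2.4 × 10⁻⁴ → stable
The 14–24 m interval has Δρ < 0: lighter water underlies denser water.

14–24 m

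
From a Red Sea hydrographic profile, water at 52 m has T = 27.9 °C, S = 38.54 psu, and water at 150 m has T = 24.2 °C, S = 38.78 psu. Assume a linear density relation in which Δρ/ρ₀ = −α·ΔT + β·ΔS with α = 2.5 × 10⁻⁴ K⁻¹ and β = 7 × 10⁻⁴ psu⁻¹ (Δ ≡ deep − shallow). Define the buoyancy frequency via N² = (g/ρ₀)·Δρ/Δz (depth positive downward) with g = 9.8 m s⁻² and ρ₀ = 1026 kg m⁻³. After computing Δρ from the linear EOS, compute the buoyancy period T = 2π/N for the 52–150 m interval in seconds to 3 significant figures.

601 s

ΔT = -3.7 K, ΔS = +0.24 psu (deep − shallow).
Δρ/ρ₀ = −αΔT + βΔS = 9.25 × 10⁻⁴ + 1.68 × 10⁻⁴ = 1.093 × 10⁻³, so Δρ ≈ 1.121 kg m⁻³.
N² = (g/ρ₀)·Δρ/Δz = g·(Δρ/ρ₀)/Δz = 9.8 × 1.093 × 10⁻³ / 98 = 1.0930 × 10⁻⁴ s⁻².
N = √(1.0930 × 10⁻⁴) = 0.010455 rad s⁻¹ → T = 2π/N = 600.97 s ≈ 601 s.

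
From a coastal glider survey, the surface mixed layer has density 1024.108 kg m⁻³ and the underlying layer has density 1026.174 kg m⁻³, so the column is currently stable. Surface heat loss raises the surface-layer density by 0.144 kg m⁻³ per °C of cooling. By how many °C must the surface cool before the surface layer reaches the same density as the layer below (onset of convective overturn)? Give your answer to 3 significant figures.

Density deficit of the surface layer: 1026.174 − 1024.108 = 2.066 kg m⁻³.
Required change = 2.066 / 0.144 = 14.3 °C.

14.3 °C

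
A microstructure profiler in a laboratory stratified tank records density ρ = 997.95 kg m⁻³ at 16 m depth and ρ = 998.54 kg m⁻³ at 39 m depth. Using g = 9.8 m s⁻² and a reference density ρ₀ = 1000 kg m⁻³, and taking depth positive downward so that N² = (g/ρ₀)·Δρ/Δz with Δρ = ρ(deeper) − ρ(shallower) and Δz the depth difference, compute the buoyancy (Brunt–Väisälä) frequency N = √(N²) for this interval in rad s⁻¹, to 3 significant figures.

0.0159 rad s⁻¹

Δρ = 998.54 − 997.95 = 0.59 kg m⁻³ over Δz = 39 − 16 = 23 m.
N² = (9.8/1000) × (0.59/23) = 2.5139 × 10⁻⁴ s⁻².
N = √(2.5139 × 10⁻⁴) = 0.015855 rad s⁻¹ ≈ 0.0159 rad s⁻¹.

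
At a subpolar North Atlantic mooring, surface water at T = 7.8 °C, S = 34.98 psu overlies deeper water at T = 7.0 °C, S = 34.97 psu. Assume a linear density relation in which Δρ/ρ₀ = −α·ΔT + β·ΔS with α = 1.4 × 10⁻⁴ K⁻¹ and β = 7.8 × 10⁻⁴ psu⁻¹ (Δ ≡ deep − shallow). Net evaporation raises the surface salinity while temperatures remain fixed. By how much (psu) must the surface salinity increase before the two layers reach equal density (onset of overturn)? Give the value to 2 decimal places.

0.13 psu

Neutral buoyancy requires −α(T_deep − T_surf) + β(S_deep − S_surf′) = 0.
S_surf′ = S_deep − (α/β)·ΔT = 34.97 − (1.4 × 10⁻⁴/7.8 × 10⁻⁴)·(-0.8) = 35.1136 psu.
Increase required: 35.1136 − 34.98 = 0.1336 psu.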